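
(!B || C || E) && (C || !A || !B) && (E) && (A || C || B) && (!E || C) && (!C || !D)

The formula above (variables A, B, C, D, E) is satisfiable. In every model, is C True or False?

True

Suppose C = false.
From the singleton clause (E), E = true.
Now (!E) is unsatisfied and unit — conflict.
So every satisfying assignment has C = True.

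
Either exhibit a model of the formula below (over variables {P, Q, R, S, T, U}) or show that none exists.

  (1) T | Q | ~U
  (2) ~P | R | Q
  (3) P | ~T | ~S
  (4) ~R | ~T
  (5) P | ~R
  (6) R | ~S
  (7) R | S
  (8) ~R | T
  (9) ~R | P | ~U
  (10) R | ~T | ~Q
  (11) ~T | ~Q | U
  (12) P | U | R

Suppose R = 0.
Unit clause (~S) forces S = 0.
But (S) is also a unit clause — contradiction.
That branch fails; take R = 1 instead.
Unit clause (~T) forces T = 0.
But (T) is also a unit clause — contradiction.
Both values of R lead to a conflict.

UNSATISFIABLE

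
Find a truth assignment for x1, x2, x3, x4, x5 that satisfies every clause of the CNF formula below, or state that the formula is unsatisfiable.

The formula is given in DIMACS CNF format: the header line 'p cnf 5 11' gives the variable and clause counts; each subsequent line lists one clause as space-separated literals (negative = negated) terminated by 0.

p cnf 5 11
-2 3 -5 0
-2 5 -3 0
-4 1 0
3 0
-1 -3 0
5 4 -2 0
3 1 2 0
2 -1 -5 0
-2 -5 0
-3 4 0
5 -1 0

From the singleton clause (x3), x3 = True.
From the singleton clause (¬x1), x1 = False.
From the singleton clause (¬x4), x4 = False.
But (x4) is also a unit clause — contradiction.

UNSATISFIABLE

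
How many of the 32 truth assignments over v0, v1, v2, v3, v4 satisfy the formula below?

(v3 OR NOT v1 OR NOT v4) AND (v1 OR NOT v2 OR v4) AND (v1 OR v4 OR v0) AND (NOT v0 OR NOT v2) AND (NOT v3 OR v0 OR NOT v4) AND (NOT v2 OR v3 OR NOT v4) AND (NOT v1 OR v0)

8

There are 2^5 = 32 truth assignments over (v0, v1, v2, v3, v4).
Split on v2. With v2 = true, the clauses containing v2 are satisfied and NOT v2 drops from the rest; 0 of the 2^4 = 16 assignments to the other variables satisfy what remains.
With v2 = false, by the same count on the reduced clause set, 8 assignments work.
Total: 0 + 8 = 8.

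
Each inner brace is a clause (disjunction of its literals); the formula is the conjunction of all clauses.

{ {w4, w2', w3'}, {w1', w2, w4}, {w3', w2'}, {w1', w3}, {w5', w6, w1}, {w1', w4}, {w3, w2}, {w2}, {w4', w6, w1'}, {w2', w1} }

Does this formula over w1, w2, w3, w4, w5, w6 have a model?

No

The clause (w2) is unit, so w2 = 1.
The clause (w3') is unit, so w3 = 0.
The clause (w1') is unit, so w1 = 0.
That conflicts with the unit clause (w1).
No assignment satisfies every clause.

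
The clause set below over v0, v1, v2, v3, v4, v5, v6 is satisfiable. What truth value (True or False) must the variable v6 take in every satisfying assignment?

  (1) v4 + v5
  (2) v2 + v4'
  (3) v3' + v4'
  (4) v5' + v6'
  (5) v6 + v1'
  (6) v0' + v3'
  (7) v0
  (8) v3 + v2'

Suppose v6 = 1.
(v5') alone gives v5 = 0.
(v4) alone gives v4 = 1.
(v2) alone gives v2 = 1.
(v3') alone gives v3 = 0.
That conflicts with the unit clause (v3).
So every satisfying assignment has v6 = False.

False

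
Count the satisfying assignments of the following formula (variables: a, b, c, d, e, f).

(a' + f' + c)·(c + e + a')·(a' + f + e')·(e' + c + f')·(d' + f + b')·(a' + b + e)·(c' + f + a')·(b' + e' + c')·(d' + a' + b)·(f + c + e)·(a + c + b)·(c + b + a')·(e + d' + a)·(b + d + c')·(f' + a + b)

7

There are 2^6 = 64 truth assignments over (a, b, c, d, e, f).
Split on e. With e = 1, the clauses containing e are satisfied and e' drops from the rest; 2 of the 2^5 = 32 assignments to the other variables satisfy what remains.
With e = 0, by the same count on the reduced clause set, 5 assignments work.
(One model: a=F, b=F, c=T, d=T, e=T, f=F.)
Total: 2 + 5 = 7.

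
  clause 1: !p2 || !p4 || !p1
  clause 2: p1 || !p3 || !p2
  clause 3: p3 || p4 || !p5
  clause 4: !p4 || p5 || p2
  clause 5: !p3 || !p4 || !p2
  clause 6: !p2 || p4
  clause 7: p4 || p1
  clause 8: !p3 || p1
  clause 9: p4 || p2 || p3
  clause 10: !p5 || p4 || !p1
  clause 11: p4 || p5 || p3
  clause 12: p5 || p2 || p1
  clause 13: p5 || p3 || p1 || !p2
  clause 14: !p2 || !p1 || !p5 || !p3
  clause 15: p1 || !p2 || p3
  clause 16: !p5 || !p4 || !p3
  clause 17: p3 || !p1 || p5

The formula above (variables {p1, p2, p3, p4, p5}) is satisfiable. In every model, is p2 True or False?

Suppose p2 = true.
Unit clause (p4) forces p4 = true.
Unit clause (!p1) forces p1 = false.
Unit clause (!p3) forces p3 = false.
Now (p3) is unsatisfied and unit — conflict.
So every satisfying assignment has p2 = False.

False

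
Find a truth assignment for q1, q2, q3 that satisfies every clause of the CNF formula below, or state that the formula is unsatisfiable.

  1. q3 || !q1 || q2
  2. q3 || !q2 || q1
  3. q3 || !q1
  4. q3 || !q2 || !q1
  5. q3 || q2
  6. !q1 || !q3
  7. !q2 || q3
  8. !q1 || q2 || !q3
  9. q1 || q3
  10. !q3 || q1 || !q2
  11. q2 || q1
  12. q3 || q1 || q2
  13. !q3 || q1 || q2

UNSATISFIABLE

Try q3 = true.
From the singleton clause (!q1), q1 = false.
From the singleton clause (!q2), q2 = false.
But (q2) is also a unit clause — contradiction.
Backtrack on q3: now try q3 = false.
From the singleton clause (!q1), q1 = false.
But (q1) is also a unit clause — contradiction.
Both values of q3 lead to a conflict.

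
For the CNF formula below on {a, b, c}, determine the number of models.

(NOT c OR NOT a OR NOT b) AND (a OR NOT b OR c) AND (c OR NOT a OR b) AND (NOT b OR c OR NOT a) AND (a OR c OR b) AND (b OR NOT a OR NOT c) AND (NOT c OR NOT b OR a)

1

There are 2^3 = 8 truth assignments over (a, b, c).
Check each against the 7 clauses (columns in the order a, b, c):
  F F F  ✗ fails (a OR c OR b)
  F F T  ✓ satisfies all
  F T F  ✗ fails (a OR NOT b OR c)
  F T T  ✗ fails (NOT c OR NOT b OR a)
  T F F  ✗ fails (c OR NOT a OR b)
  T F T  ✗ fails (b OR NOT a OR NOT c)
  T T F  ✗ fails (NOT b OR c OR NOT a)
  T T T  ✗ fails (NOT c OR NOT a OR NOT b)
1 of the 8 rows is a model.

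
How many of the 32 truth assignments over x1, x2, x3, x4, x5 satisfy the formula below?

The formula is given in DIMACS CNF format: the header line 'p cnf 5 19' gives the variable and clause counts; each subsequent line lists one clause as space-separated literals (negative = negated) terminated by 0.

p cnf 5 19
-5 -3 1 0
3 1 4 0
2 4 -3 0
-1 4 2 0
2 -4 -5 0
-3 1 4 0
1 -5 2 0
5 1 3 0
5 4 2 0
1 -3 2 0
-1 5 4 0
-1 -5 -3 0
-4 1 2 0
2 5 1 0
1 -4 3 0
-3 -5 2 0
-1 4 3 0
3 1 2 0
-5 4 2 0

There are 2^5 = 32 truth assignments over (x1, x2, x3, x4, x5).
Split on x2. With x2 = True, the clauses containing x2 are satisfied and ¬x2 drops from the rest; 4 of the 2^4 = 16 assignments to the other variables satisfy what remains.
With x2 = False, by the same count on the reduced clause set, 2 assignments work.
(One model: x1=F, x2=T, x3=T, x4=T, x5=F.)
Total: 4 + 2 = 6.

6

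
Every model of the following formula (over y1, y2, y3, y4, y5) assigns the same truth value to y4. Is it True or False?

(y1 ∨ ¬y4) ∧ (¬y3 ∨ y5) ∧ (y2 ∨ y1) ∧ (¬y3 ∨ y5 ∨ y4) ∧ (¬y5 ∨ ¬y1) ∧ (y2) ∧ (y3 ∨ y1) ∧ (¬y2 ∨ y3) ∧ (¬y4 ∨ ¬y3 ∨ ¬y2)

False

Suppose y4 = True.
(y1) alone gives y1 = True.
(¬y5) alone gives y5 = False.
(¬y3) alone gives y3 = False.
(y2) alone gives y2 = True.
But (¬y2) is also a unit clause — contradiction.
So every satisfying assignment has y4 = False.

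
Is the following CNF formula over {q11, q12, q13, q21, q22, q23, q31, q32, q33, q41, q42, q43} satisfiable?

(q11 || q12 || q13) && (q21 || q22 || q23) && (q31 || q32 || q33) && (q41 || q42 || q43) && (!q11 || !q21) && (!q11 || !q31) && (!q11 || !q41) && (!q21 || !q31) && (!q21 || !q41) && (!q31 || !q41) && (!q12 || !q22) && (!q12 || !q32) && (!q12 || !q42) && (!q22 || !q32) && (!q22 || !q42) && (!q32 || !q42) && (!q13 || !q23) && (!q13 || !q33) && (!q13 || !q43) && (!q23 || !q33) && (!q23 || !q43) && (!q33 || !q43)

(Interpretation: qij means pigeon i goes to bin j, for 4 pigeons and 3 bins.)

No, unsatisfiable

Case q11 = false:
Case q12 = true:
The clause (!q22) is unit, so q22 = false.
The clause (!q32) is unit, so q32 = false.
The clause (!q42) is unit, so q42 = false.
Case q21 = true:
The clause (!q31) is unit, so q31 = false.
The clause (q33) is unit, so q33 = true.
The clause (!q41) is unit, so q41 = false.
The clause (q43) is unit, so q43 = true.
Now (!q43) is unsatisfied and unit — conflict.
So q21 must be the other value — set q21 = false.
The clause (q23) is unit, so q23 = true.
The clause (!q13) is unit, so q13 = false.
The clause (!q33) is unit, so q33 = false.
The clause (q31) is unit, so q31 = true.
The clause (!q41) is unit, so q41 = false.
The clause (q43) is unit, so q43 = true.
Now (!q43) is unsatisfied and unit — conflict.
Neither q21 = true nor q21 = false works.
So q12 must be the other value — set q12 = false.
The clause (q13) is unit, so q13 = true.
The clause (!q23) is unit, so q23 = false.
The clause (!q33) is unit, so q33 = false.
The clause (!q43) is unit, so q43 = false.
Case q21 = true:
The clause (!q31) is unit, so q31 = false.
The clause (q32) is unit, so q32 = true.
The clause (!q41) is unit, so q41 = false.
The clause (q42) is unit, so q42 = true.
Now (!q42) is unsatisfied and unit — conflict.
So q21 must be the other value — set q21 = false.
The clause (q22) is unit, so q22 = true.
The clause (!q32) is unit, so q32 = false.
The clause (q31) is unit, so q31 = true.
The clause (!q41) is unit, so q41 = false.
The clause (q42) is unit, so q42 = true.
Now (!q42) is unsatisfied and unit — conflict.
Neither q21 = true nor q21 = false works.
Neither q12 = true nor q12 = false works.
So q11 must be the other value — set q11 = true.
The clause (!q21) is unit, so q21 = false.
The clause (!q31) is unit, so q31 = false.
The clause (!q41) is unit, so q41 = false.
Case q22 = true:
The clause (!q12) is unit, so q12 = false.
The clause (!q32) is unit, so q32 = false.
The clause (q33) is unit, so q33 = true.
The clause (!q42) is unit, so q42 = false.
The clause (q43) is unit, so q43 = true.
Now (!q43) is unsatisfied and unit — conflict.
So q22 must be the other value — set q22 = false.
The clause (q23) is unit, so q23 = true.
The clause (!q13) is unit, so q13 = false.
The clause (!q33) is unit, so q33 = false.
The clause (q32) is unit, so q32 = true.
The clause (!q12) is unit, so q12 = false.
The clause (!q42) is unit, so q42 = false.
The clause (q43) is unit, so q43 = true.
Now (!q43) is unsatisfied and unit — conflict.
Neither q22 = true nor q22 = false works.
Neither q11 = true nor q11 = false works.
No assignment satisfies every clause.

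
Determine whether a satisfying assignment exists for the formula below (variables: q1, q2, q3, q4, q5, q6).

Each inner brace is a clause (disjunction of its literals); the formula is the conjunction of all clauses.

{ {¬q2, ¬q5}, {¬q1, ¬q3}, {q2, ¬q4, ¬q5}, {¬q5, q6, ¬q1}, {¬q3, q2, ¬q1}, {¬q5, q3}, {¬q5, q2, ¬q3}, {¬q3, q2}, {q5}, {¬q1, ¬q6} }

No

From the singleton clause (q5), q5 = True.
From the singleton clause (¬q2), q2 = False.
From the singleton clause (¬q4), q4 = False.
From the singleton clause (q3), q3 = True.
Now (¬q3) is unsatisfied and unit — conflict.
No assignment satisfies every clause.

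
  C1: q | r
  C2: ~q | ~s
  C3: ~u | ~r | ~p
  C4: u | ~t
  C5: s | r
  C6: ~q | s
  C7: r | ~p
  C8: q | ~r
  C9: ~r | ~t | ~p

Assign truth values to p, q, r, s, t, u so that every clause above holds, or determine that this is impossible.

Case q = 1:
(~s) alone gives s = 0.
Now (s) is unsatisfied and unit — conflict.
So q must be the other value — set q = 0.
(r) alone gives r = 1.
Now (~r) is unsatisfied and unit — conflict.
Either choice for q ends in contradiction.

UNSATISFIABLE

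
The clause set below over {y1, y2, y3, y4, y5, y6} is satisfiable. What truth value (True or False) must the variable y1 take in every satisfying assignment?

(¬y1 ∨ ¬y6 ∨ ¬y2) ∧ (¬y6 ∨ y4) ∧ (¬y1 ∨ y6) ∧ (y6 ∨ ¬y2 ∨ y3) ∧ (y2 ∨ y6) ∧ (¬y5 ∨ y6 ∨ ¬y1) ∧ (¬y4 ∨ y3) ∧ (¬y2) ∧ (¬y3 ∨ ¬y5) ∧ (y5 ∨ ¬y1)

False

Suppose y1 = True.
Unit clause (y6) forces y6 = True.
Unit clause (¬y2) forces y2 = False.
Unit clause (y4) forces y4 = True.
Unit clause (y3) forces y3 = True.
Unit clause (¬y5) forces y5 = False.
Now (y5) is unsatisfied and unit — conflict.
So every satisfying assignment has y1 = False.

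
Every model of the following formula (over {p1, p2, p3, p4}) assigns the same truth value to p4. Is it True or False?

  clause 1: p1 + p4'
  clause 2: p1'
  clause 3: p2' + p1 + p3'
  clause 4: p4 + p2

Suppose p4 = 1.
The clause (p1) is unit, so p1 = 1.
Now (p1') is unsatisfied and unit — conflict.
So every satisfying assignment has p4 = False.

False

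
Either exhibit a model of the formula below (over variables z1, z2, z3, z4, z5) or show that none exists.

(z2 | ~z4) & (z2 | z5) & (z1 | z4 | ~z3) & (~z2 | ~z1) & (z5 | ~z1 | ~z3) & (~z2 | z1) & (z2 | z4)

Try z2 = 1.
(~z1) alone gives z1 = 0.
But (z1) is also a unit clause — contradiction.
Undo z2 and try z2 = 0.
(~z4) alone gives z4 = 0.
But (z4) is also a unit clause — contradiction.
Both values of z2 lead to a conflict.

UNSATISFIABLE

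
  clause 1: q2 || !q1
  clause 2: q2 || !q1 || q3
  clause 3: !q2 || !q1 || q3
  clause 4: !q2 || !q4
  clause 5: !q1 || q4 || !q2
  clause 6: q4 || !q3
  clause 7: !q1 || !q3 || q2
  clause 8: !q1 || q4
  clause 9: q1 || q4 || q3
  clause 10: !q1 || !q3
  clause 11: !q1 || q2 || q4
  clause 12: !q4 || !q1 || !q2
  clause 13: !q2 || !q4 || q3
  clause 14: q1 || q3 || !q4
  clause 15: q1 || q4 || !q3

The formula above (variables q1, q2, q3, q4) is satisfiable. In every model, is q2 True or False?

Suppose q2 = true.
Unit clause (!q4) forces q4 = false.
Unit clause (!q1) forces q1 = false.
Unit clause (!q3) forces q3 = false.
Now (q3) is unsatisfied and unit — conflict.
So every satisfying assignment has q2 = False.

False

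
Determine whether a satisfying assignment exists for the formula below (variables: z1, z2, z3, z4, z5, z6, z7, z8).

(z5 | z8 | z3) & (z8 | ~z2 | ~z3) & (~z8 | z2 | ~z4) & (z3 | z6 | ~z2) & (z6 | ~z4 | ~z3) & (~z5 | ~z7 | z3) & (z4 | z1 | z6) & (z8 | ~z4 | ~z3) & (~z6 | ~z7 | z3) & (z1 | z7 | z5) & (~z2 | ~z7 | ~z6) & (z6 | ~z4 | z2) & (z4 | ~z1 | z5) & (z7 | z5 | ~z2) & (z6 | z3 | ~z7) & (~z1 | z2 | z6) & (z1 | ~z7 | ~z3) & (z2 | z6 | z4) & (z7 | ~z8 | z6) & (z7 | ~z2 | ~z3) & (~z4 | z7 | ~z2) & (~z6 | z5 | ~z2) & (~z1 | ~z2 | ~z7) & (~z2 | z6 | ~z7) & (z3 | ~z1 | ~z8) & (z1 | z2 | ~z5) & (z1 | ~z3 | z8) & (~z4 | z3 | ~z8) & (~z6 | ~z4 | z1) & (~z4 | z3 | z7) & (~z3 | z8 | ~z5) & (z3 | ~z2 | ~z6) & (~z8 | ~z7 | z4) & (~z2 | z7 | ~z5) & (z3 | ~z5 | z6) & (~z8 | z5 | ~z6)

Case z5 = 1:
Case z7 = 0:
The clause (~z2) is unit, so z2 = 0.
The clause (z1) is unit, so z1 = 1.
The clause (z6) is unit, so z6 = 1.
Case z8 = 0:
The clause (~z3) is unit, so z3 = 0.
The clause (~z4) is unit, so z4 = 0.
Every clause now holds.
A satisfying assignment: z1=1,  z2=0,  z3=0,  z4=0,  z5=1,  z6=1,  z7=0,  z8=0.

Satisfiable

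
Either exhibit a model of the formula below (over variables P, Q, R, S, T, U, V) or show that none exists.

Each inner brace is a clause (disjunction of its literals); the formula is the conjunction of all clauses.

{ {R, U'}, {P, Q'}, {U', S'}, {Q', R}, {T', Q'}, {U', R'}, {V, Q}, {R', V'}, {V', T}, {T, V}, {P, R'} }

P ↦ 1,  Q ↦ 0,  R ↦ 0,  S ↦ 0,  T ↦ 1,  U ↦ 0,  V ↦ 1

Case R = 0:
(U') alone gives U = 0.
(Q') alone gives Q = 0.
(V) alone gives V = 1.
(T) alone gives T = 1.
All clauses hold; P, S can take either value.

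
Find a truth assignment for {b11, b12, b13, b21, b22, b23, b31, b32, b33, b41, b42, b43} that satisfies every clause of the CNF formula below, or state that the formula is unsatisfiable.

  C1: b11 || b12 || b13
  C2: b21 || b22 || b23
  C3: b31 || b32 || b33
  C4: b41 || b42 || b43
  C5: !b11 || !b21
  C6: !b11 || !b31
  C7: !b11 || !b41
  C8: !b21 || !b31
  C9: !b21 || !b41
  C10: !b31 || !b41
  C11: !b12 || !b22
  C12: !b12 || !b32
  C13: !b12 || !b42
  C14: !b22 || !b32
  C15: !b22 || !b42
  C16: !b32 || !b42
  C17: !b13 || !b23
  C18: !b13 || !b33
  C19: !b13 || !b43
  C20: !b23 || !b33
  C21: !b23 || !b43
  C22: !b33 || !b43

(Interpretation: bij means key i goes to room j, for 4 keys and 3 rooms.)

UNSATISFIABLE

Try b11 = false.
Try b12 = true.
Unit clause (!b22) forces b22 = false.
Unit clause (!b32) forces b32 = false.
Unit clause (!b42) forces b42 = false.
Try b21 = true.
Unit clause (!b31) forces b31 = false.
Unit clause (b33) forces b33 = true.
Unit clause (!b41) forces b41 = false.
Unit clause (b43) forces b43 = true.
That conflicts with the unit clause (!b43).
Undo b21 and try b21 = false.
Unit clause (b23) forces b23 = true.
Unit clause (!b13) forces b13 = false.
Unit clause (!b33) forces b33 = false.
Unit clause (b31) forces b31 = true.
Unit clause (!b41) forces b41 = false.
Unit clause (b43) forces b43 = true.
That conflicts with the unit clause (!b43).
Neither b21 = true nor b21 = false works.
Undo b12 and try b12 = false.
Unit clause (b13) forces b13 = true.
Unit clause (!b23) forces b23 = false.
Unit clause (!b33) forces b33 = false.
Unit clause (!b43) forces b43 = false.
Try b21 = true.
Unit clause (!b31) forces b31 = false.
Unit clause (b32) forces b32 = true.
Unit clause (!b41) forces b41 = false.
Unit clause (b42) forces b42 = true.
That conflicts with the unit clause (!b42).
Undo b21 and try b21 = false.
Unit clause (b22) forces b22 = true.
Unit clause (!b32) forces b32 = false.
Unit clause (b31) forces b31 = true.
Unit clause (!b41) forces b41 = false.
Unit clause (b42) forces b42 = true.
That conflicts with the unit clause (!b42).
Neither b21 = true nor b21 = false works.
Neither b12 = true nor b12 = false works.
Undo b11 and try b11 = true.
Unit clause (!b21) forces b21 = false.
Unit clause (!b31) forces b31 = false.
Unit clause (!b41) forces b41 = false.
Try b22 = true.
Unit clause (!b12) forces b12 = false.
Unit clause (!b32) forces b32 = false.
Unit clause (b33) forces b33 = true.
Unit clause (!b42) forces b42 = false.
Unit clause (b43) forces b43 = true.
That conflicts with the unit clause (!b43).
Undo b22 and try b22 = false.
Unit clause (b23) forces b23 = true.
Unit clause (!b13) forces b13 = false.
Unit clause (!b33) forces b33 = false.
Unit clause (b32) forces b32 = true.
Unit clause (!b12) forces b12 = false.
Unit clause (!b42) forces b42 = false.
Unit clause (b43) forces b43 = true.
That conflicts with the unit clause (!b43).
Neither b22 = true nor b22 = false works.
Neither b11 = true nor b11 = false works.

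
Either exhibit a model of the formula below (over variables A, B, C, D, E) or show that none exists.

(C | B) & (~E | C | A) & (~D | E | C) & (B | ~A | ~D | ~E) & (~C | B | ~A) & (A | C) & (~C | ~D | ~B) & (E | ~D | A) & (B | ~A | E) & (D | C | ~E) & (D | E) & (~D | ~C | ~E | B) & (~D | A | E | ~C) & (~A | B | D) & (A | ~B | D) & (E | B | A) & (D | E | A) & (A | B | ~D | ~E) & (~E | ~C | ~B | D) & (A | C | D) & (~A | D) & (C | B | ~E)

A=0,  B=0,  C=1,  D=0,  E=1

Suppose C = 1.
Suppose B = 0.
Unit clause (~A) forces A = 0.
Unit clause (E) forces E = 1.
Unit clause (~D) forces D = 0.
Every clause now holds.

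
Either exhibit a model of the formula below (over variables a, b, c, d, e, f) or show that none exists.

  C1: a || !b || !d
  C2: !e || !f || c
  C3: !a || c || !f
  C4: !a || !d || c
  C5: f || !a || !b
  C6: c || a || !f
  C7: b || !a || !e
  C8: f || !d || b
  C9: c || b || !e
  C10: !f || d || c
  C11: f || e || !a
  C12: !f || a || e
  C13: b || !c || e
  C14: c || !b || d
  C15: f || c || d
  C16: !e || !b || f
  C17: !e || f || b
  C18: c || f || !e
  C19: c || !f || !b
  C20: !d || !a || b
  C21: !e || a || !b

a=false, b=false, c=true, d=false, e=true, f=true

Branch on a: set a = false.
Branch on b: set b = false.
Branch on c: set c = true.
From the singleton clause (e), e = true.
From the singleton clause (f), f = true.
All clauses hold; d can take either value.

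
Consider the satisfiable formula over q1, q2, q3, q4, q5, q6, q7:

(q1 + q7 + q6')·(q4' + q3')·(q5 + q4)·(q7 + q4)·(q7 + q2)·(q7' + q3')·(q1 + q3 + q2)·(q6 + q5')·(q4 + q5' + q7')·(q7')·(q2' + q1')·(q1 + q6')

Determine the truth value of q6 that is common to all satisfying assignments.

Suppose q6 = 1.
From the singleton clause (q7'), q7 = 0.
From the singleton clause (q1), q1 = 1.
From the singleton clause (q4), q4 = 1.
From the singleton clause (q3'), q3 = 0.
From the singleton clause (q2), q2 = 1.
But (q2') is also a unit clause — contradiction.
So every satisfying assignment has q6 = False.

False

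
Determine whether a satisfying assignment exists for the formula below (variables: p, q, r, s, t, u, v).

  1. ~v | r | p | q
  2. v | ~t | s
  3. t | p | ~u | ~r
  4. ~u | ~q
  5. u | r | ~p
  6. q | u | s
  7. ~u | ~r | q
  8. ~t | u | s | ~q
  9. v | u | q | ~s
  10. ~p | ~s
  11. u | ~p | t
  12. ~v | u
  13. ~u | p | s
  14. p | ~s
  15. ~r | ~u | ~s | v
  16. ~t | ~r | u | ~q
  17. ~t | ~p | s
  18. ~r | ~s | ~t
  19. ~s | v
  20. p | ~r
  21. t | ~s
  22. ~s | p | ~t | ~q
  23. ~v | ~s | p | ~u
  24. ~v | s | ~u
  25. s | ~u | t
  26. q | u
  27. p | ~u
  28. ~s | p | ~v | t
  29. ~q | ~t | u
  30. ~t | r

Try u = 0.
From the singleton clause (~v), v = 0.
From the singleton clause (~s), s = 0.
From the singleton clause (~t), t = 0.
From the singleton clause (q), q = 1.
From the singleton clause (~p), p = 0.
From the singleton clause (~r), r = 0.
This assignment satisfies each clause.
A satisfying assignment: p: 0,  q: 1,  r: 0,  s: 0,  t: 0,  u: 0,  v: 0.

Yes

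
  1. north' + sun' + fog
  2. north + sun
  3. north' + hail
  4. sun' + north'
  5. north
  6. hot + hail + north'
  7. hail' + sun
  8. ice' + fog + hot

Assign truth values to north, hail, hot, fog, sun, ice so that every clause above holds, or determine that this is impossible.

UNSATISFIABLE

Unit clause (north) forces north = 1.
Unit clause (hail) forces hail = 1.
Unit clause (sun') forces sun = 0.
Now (sun) is unsatisfied and unit — conflict.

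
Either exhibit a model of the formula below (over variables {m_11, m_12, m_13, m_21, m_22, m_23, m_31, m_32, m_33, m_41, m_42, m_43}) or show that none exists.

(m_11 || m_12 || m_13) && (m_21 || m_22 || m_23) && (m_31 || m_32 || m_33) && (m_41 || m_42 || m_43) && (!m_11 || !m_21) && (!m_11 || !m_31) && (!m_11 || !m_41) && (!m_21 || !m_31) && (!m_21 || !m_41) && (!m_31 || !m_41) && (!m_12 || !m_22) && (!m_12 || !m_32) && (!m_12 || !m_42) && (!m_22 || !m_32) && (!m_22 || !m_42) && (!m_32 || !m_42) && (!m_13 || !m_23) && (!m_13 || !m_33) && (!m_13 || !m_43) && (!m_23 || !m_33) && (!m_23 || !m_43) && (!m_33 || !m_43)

Branch on m_11: set m_11 = false.
Branch on m_12: set m_12 = true.
Unit clause (!m_22) forces m_22 = false.
Unit clause (!m_32) forces m_32 = false.
Unit clause (!m_42) forces m_42 = false.
Branch on m_21: set m_21 = true.
Unit clause (!m_31) forces m_31 = false.
Unit clause (m_33) forces m_33 = true.
Unit clause (!m_41) forces m_41 = false.
Unit clause (m_43) forces m_43 = true.
Now (!m_43) is unsatisfied and unit — conflict.
So m_21 must be the other value — set m_21 = false.
Unit clause (m_23) forces m_23 = true.
Unit clause (!m_13) forces m_13 = false.
Unit clause (!m_33) forces m_33 = false.
Unit clause (m_31) forces m_31 = true.
Unit clause (!m_41) forces m_41 = false.
Unit clause (m_43) forces m_43 = true.
Now (!m_43) is unsatisfied and unit — conflict.
Neither m_21 = true nor m_21 = false works.
So m_12 must be the other value — set m_12 = false.
Unit clause (m_13) forces m_13 = true.
Unit clause (!m_23) forces m_23 = false.
Unit clause (!m_33) forces m_33 = false.
Unit clause (!m_43) forces m_43 = false.
Branch on m_21: set m_21 = true.
Unit clause (!m_31) forces m_31 = false.
Unit clause (m_32) forces m_32 = true.
Unit clause (!m_41) forces m_41 = false.
Unit clause (m_42) forces m_42 = true.
Now (!m_42) is unsatisfied and unit — conflict.
So m_21 must be the other value — set m_21 = false.
Unit clause (m_22) forces m_22 = true.
Unit clause (!m_32) forces m_32 = false.
Unit clause (m_31) forces m_31 = true.
Unit clause (!m_41) forces m_41 = false.
Unit clause (m_42) forces m_42 = true.
Now (!m_42) is unsatisfied and unit — conflict.
Neither m_21 = true nor m_21 = false works.
Neither m_12 = true nor m_12 = false works.
So m_11 must be the other value — set m_11 = true.
Unit clause (!m_21) forces m_21 = false.
Unit clause (!m_31) forces m_31 = false.
Unit clause (!m_41) forces m_41 = false.
Branch on m_22: set m_22 = true.
Unit clause (!m_12) forces m_12 = false.
Unit clause (!m_32) forces m_32 = false.
Unit clause (m_33) forces m_33 = true.
Unit clause (!m_42) forces m_42 = false.
Unit clause (m_43) forces m_43 = true.
Now (!m_43) is unsatisfied and unit — conflict.
So m_22 must be the other value — set m_22 = false.
Unit clause (m_23) forces m_23 = true.
Unit clause (!m_13) forces m_13 = false.
Unit clause (!m_33) forces m_33 = false.
Unit clause (m_32) forces m_32 = true.
Unit clause (!m_12) forces m_12 = false.
Unit clause (!m_42) forces m_42 = false.
Unit clause (m_43) forces m_43 = true.
Now (!m_43) is unsatisfied and unit — conflict.
Neither m_22 = true nor m_22 = false works.
Neither m_11 = true nor m_11 = false works.

UNSATISFIABLE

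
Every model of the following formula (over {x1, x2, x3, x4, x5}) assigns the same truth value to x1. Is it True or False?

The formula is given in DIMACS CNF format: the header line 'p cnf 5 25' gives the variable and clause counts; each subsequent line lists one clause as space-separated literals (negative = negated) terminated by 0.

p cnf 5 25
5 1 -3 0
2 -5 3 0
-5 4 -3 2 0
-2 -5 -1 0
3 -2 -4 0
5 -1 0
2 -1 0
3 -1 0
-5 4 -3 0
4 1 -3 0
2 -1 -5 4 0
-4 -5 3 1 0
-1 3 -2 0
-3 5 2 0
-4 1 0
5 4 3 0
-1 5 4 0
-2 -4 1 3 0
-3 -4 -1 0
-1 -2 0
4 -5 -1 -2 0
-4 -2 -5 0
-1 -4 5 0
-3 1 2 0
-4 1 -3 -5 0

Suppose x1 = True.
The clause (x5) is unit, so x5 = True.
The clause (¬x2) is unit, so x2 = False.
But (x2) is also a unit clause — contradiction.
So every satisfying assignment has x1 = False.

False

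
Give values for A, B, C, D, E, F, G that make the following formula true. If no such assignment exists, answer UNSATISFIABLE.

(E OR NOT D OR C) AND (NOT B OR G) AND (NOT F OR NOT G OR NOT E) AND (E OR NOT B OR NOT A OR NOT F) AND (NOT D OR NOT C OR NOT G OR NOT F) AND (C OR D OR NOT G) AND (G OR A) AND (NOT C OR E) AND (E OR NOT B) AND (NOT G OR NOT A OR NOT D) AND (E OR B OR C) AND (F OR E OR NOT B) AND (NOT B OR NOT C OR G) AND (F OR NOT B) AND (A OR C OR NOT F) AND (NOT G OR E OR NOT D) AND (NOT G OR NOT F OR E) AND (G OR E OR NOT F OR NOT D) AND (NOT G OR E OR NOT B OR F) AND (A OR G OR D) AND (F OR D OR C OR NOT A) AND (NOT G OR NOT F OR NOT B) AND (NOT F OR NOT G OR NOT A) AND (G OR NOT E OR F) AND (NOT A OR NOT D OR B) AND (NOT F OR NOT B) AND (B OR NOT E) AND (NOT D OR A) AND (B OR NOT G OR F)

UNSATISFIABLE

Case B = false:
The clause (NOT E) is unit, so E = false.
The clause (NOT C) is unit, so C = false.
Now (C) is unsatisfied and unit — conflict.
Undo B and try B = true.
The clause (G) is unit, so G = true.
The clause (E) is unit, so E = true.
The clause (NOT F) is unit, so F = false.
Now (F) is unsatisfied and unit — conflict.
Both values of B lead to a conflict.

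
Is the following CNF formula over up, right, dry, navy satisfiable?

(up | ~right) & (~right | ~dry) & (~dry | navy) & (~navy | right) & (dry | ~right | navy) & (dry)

No, unsatisfiable

Unit clause (dry) forces dry = 1.
Unit clause (~right) forces right = 0.
Unit clause (navy) forces navy = 1.
But (~navy) is also a unit clause — contradiction.
No assignment satisfies every clause.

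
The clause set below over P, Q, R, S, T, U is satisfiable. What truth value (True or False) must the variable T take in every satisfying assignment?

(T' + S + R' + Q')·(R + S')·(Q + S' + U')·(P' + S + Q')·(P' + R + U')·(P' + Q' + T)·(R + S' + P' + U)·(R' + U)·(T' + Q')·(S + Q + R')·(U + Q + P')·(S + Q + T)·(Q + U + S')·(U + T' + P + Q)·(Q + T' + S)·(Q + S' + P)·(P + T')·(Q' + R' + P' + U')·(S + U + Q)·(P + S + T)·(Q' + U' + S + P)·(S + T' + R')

Suppose T = 1.
(Q') alone gives Q = 0.
(S) alone gives S = 1.
(R) alone gives R = 1.
(U') alone gives U = 0.
Now (U) is unsatisfied and unit — conflict.
So every satisfying assignment has T = False.

False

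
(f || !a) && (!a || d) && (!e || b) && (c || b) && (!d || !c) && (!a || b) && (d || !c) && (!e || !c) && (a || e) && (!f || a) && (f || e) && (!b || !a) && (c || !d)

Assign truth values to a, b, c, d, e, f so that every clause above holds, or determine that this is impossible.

Branch on f: set f = false.
The clause (!a) is unit, so a = false.
The clause (e) is unit, so e = true.
The clause (b) is unit, so b = true.
The clause (!c) is unit, so c = false.
The clause (!d) is unit, so d = false.
Every clause now holds.

a=false; b=true; c=false; d=false; e=true; f=false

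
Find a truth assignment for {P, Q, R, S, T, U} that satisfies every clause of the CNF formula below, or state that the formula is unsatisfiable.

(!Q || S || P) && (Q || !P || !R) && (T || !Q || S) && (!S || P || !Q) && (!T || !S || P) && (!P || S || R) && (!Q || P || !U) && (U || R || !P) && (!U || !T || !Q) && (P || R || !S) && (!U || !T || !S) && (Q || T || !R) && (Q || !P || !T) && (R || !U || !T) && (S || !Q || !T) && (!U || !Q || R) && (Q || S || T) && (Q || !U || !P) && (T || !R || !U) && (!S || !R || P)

P=true,  Q=true,  R=true,  S=true,  T=true,  U=false

Try Q = true.
Try S = true.
From the singleton clause (P), P = true.
Try U = false.
From the singleton clause (R), R = true.
All clauses hold; T can take either value.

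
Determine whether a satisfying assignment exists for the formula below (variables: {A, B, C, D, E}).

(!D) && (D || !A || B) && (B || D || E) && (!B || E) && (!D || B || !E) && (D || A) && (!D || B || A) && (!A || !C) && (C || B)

From the singleton clause (!D), D = false.
From the singleton clause (A), A = true.
From the singleton clause (B), B = true.
From the singleton clause (E), E = true.
From the singleton clause (!C), C = false.
This assignment satisfies each clause.
A satisfying assignment: A=true,  B=true,  C=false,  D=false,  E=true.

Satisfiable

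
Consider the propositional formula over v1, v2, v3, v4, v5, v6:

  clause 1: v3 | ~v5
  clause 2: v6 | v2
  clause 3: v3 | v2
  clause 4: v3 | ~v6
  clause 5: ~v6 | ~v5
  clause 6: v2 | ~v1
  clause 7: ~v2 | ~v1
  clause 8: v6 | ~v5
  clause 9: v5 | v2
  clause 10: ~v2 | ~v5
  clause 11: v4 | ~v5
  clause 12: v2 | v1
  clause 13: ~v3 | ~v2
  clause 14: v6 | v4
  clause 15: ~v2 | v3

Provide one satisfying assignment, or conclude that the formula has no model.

UNSATISFIABLE

Case v3 = 1:
The clause (~v2) is unit, so v2 = 0.
The clause (v6) is unit, so v6 = 1.
The clause (~v5) is unit, so v5 = 0.
That conflicts with the unit clause (v5).
That branch fails; take v3 = 0 instead.
The clause (~v5) is unit, so v5 = 0.
The clause (v2) is unit, so v2 = 1.
That conflicts with the unit clause (~v2).
Both values of v3 lead to a conflict.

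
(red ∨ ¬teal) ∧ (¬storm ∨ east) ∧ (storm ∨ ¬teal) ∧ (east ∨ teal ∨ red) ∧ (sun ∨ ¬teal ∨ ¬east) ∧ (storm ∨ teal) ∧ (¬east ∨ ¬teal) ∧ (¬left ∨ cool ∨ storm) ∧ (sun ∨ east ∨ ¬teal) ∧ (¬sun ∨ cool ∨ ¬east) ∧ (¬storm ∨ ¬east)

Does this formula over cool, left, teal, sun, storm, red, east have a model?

Suppose red = True.
Suppose storm = False.
The clause (¬teal) is unit, so teal = False.
That conflicts with the unit clause (teal).
Undo storm and try storm = True.
The clause (east) is unit, so east = True.
That conflicts with the unit clause (¬east).
Either choice for storm ends in contradiction.
Undo red and try red = False.
The clause (¬teal) is unit, so teal = False.
The clause (east) is unit, so east = True.
The clause (storm) is unit, so storm = True.
That conflicts with the unit clause (¬storm).
Either choice for red ends in contradiction.
No assignment satisfies every clause.

Unsatisfiable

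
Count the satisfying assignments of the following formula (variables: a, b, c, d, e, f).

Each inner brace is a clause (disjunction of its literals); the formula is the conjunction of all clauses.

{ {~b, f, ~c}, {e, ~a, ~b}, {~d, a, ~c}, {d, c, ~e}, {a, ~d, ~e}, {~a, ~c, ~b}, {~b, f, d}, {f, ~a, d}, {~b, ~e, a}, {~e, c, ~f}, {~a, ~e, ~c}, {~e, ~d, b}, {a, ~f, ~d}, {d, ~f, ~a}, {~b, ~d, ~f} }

There are 2^6 = 64 truth assignments over (a, b, c, d, e, f).
Split on f. With f = 1, the clauses containing f are satisfied and ~f drops from the rest; 7 of the 2^5 = 32 assignments to the other variables satisfy what remains.
With f = 0, by the same count on the reduced clause set, 8 assignments work.
(One model: a=F, b=F, c=F, d=F, e=F, f=F.)
Total: 7 + 8 = 15.

15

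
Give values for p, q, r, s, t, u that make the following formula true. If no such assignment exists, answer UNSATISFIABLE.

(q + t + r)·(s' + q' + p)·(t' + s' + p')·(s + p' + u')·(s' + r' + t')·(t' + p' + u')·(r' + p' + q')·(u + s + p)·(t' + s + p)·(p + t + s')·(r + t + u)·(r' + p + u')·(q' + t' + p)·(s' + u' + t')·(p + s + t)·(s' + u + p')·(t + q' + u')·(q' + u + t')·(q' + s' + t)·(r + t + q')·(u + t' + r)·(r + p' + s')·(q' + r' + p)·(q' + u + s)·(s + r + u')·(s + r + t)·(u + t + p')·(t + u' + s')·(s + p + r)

Case q = 0:
Case t = 1:
Case s = 0:
The clause (p) is unit, so p = 1.
The clause (u') is unit, so u = 0.
The clause (r) is unit, so r = 1.
All clauses are satisfied.

p=1; q=0; r=1; s=0; t=1; u=0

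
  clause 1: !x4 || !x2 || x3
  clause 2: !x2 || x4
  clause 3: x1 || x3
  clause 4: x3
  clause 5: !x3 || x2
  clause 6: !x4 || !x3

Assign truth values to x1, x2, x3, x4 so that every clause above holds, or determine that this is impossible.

(x3) alone gives x3 = true.
(x2) alone gives x2 = true.
(x4) alone gives x4 = true.
But (!x4) is also a unit clause — contradiction.

UNSATISFIABLE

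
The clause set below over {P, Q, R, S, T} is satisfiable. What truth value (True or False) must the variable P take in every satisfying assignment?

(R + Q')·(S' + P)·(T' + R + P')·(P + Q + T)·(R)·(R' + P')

False

Suppose P = 1.
The clause (R) is unit, so R = 1.
That conflicts with the unit clause (R').
So every satisfying assignment has P = False.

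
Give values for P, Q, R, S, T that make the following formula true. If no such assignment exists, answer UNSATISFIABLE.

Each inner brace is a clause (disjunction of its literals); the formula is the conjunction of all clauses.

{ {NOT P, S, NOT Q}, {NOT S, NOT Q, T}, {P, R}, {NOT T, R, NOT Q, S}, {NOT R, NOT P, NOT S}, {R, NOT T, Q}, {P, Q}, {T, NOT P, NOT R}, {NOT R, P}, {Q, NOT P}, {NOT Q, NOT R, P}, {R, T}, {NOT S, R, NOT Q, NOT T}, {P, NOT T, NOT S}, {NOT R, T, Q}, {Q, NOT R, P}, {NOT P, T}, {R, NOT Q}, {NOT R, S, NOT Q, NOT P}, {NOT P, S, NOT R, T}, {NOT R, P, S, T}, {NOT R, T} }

Case P = true:
Unit clause (Q) forces Q = true.
Unit clause (S) forces S = true.
Unit clause (T) forces T = true.
Unit clause (NOT R) forces R = false.
Now (R) is unsatisfied and unit — conflict.
That branch fails; take P = false instead.
Unit clause (R) forces R = true.
Now (NOT R) is unsatisfied and unit — conflict.
Either choice for P ends in contradiction.

UNSATISFIABLE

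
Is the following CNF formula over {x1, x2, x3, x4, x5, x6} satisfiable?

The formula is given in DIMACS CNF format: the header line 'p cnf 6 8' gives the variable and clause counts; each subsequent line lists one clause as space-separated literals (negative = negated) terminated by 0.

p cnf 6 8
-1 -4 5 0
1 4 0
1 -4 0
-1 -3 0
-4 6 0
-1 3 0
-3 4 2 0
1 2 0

No

Suppose x1 = True.
Unit clause (¬x3) forces x3 = False.
But (x3) is also a unit clause — contradiction.
Backtrack on x1: now try x1 = False.
Unit clause (x4) forces x4 = True.
But (¬x4) is also a unit clause — contradiction.
Both values of x1 lead to a conflict.
No assignment satisfies every clause.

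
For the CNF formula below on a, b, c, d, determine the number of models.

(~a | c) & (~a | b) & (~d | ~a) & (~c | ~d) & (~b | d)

There are 2^4 = 16 truth assignments over (a, b, c, d).
Check each against the 5 clauses (columns in the order a, b, c, d):
  F F F F  ✓ satisfies all
  F F F T  ✓ satisfies all
  F F T F  ✓ satisfies all
  F F T T  ✗ fails (~c | ~d)
  F T F F  ✗ fails (~b | d)
  F T F T  ✓ satisfies all
  F T T F  ✗ fails (~b | d)
  F T T T  ✗ fails (~c | ~d)
  T F F F  ✗ fails (~a | c)
  T F F T  ✗ fails (~a | c)
  T F T F  ✗ fails (~a | b)
  T F T T  ✗ fails (~a | b)
  T T F F  ✗ fails (~a | c)
  T T F T  ✗ fails (~a | c)
  T T T F  ✗ fails (~b | d)
  T T T T  ✗ fails (~d | ~a)
4 of the 16 rows are models.

4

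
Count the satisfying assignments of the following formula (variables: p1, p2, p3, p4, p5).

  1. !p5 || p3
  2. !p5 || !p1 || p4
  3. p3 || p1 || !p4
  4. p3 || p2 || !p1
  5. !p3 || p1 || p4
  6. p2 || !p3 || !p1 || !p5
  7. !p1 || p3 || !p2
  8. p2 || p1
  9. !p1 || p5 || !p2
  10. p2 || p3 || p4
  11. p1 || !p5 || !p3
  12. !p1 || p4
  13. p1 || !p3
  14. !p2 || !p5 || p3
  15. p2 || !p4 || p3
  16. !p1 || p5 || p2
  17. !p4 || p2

2

There are 2^5 = 32 truth assignments over (p1, p2, p3, p4, p5).
Split on p2. With p2 = true, the clauses containing p2 are satisfied and !p2 drops from the rest; 2 of the 2^4 = 16 assignments to the other variables satisfy what remains.
With p2 = false, by the same count on the reduced clause set, 0 assignments work.
(One model: p1=F, p2=T, p3=F, p4=F, p5=F.)
Total: 2 + 0 = 2.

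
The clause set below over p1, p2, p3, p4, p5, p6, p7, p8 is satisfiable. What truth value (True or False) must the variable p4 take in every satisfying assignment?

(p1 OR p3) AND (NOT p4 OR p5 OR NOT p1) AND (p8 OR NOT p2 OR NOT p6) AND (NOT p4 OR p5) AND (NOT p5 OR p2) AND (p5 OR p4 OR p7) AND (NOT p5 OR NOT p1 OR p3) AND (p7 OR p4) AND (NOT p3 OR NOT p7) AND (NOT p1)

True

Suppose p4 = false.
From the singleton clause (p7), p7 = true.
From the singleton clause (NOT p3), p3 = false.
From the singleton clause (p1), p1 = true.
Now (NOT p1) is unsatisfied and unit — conflict.
So every satisfying assignment has p4 = True.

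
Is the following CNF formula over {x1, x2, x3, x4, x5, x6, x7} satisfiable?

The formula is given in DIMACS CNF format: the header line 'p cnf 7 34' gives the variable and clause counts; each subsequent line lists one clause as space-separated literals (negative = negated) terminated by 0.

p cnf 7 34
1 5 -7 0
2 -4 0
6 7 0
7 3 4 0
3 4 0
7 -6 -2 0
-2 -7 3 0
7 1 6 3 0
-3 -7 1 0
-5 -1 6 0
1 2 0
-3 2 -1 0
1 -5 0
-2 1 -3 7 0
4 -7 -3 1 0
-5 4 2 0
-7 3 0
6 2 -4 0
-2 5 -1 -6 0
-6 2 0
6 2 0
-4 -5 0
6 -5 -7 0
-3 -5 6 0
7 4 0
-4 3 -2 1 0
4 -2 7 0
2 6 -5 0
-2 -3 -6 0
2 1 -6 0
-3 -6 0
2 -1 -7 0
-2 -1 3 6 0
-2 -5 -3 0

Satisfiable

Branch on x2: set x2 = True.
Branch on x6: set x6 = False.
Unit clause (x7) forces x7 = True.
Unit clause (x3) forces x3 = True.
Unit clause (x1) forces x1 = True.
Unit clause (¬x5) forces x5 = False.
All clauses hold; x4 can take either value.
A satisfying assignment: x1=True; x2=True; x3=True; x4=False; x5=False; x6=False; x7=True.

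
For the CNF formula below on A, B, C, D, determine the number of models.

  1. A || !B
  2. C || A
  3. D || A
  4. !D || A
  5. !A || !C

4

There are 2^4 = 16 truth assignments over (A, B, C, D).
Check each against the 5 clauses (columns in the order A, B, C, D):
  F F F F  ✗ fails (C || A)
  F F F T  ✗ fails (C || A)
  F F T F  ✗ fails (D || A)
  F F T T  ✗ fails (!D || A)
  F T F F  ✗ fails (A || !B)
  F T F T  ✗ fails (A || !B)
  F T T F  ✗ fails (A || !B)
  F T T T  ✗ fails (A || !B)
  T F F F  ✓ satisfies all
  T F F T  ✓ satisfies all
  T F T F  ✗ fails (!A || !C)
  T F T T  ✗ fails (!A || !C)
  T T F F  ✓ satisfies all
  T T F T  ✓ satisfies all
  T T T F  ✗ fails (!A || !C)
  T T T T  ✗ fails (!A || !C)
4 of the 16 rows are models.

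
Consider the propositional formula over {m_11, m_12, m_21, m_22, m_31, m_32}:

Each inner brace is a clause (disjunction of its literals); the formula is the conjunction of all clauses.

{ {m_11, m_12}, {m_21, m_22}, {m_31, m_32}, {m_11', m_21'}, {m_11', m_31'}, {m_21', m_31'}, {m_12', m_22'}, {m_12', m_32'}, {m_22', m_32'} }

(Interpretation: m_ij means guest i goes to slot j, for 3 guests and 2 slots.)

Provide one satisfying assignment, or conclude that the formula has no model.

UNSATISFIABLE

Branch on m_11: set m_11 = 1.
(m_21') alone gives m_21 = 0.
(m_22) alone gives m_22 = 1.
(m_31') alone gives m_31 = 0.
(m_32) alone gives m_32 = 1.
That conflicts with the unit clause (m_32').
Undo m_11 and try m_11 = 0.
(m_12) alone gives m_12 = 1.
(m_22') alone gives m_22 = 0.
(m_21) alone gives m_21 = 1.
(m_31') alone gives m_31 = 0.
(m_32) alone gives m_32 = 1.
That conflicts with the unit clause (m_32').
Neither m_11 = 1 nor m_11 = 0 works.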